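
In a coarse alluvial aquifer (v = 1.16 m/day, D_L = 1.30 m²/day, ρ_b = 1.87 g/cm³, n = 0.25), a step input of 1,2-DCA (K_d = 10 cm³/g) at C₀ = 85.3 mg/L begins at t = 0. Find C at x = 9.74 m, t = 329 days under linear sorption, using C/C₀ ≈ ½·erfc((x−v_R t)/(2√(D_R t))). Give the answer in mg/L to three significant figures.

Retardation factor R = 1 + ρ_b·K_d/n = 1 + 1.87 × 10/0.25 = 75.80.
Sorption retards both mechanisms: v_R = v/R = 0.01530 m/day, D_R = D/R = 0.01715 m²/day.
v_R·t = 0.01530 × 329 = 5.0337 m; 2√(D_R t) = 4.751 m; argument = (9.74 − 5.0337)/4.751 = 0.9906.
C = C₀ × ½·erfc(0.9906) = 85.3 × 0.08062 = 6.88 mg/L.

6.88 mg/L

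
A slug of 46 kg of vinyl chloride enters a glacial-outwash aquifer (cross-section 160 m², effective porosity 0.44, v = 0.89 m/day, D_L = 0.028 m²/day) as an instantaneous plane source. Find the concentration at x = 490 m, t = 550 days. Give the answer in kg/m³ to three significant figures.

For an instantaneous plane source, C(x,t) = M/(n_e·A·√(4πDt)) · exp(−(x−vt)²/(4Dt)), with n_e·A the pore (flow) area.
Plume center vt = 0.89 × 550 = 489.5 m, so the well at 490 m is 0.5 m downgradient of the peak.
√(4πDt) = 13.91 m, giving peak height M/(n_e·A·√(4πDt)) = 46/(0.44 × 160 × 13.91) = 0.04697 kg/m³.
(x−vt)²/(4Dt) = (0.5)²/(4 × 0.028 × 550) = 0.004058; exp(−0.004058) = 0.9960.
C = 0.04697 × 0.9960 = 0.0468 kg/m³.

0.0468 kg/m³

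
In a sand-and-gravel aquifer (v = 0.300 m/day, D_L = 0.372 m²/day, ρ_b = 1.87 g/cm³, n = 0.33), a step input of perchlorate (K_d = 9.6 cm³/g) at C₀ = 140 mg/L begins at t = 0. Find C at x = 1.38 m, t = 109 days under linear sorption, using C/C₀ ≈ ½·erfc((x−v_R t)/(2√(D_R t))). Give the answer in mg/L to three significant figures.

Retardation factor R = 1 + ρ_b·K_d/n = 1 + 1.87 × 9.6/0.33 = 55.40.
Sorption retards both mechanisms: v_R = v/R = 0.005415 m/day, D_R = D/R = 0.006715 m²/day.
v_R·t = 0.005415 × 109 = 0.590235 m; 2√(D_R t) = 1.711 m; argument = (1.38 − 0.590235)/1.711 = 0.4616.
C = C₀ × ½·erfc(0.4616) = 140 × 0.2569 = 36.0 mg/L.

36.0 mg/L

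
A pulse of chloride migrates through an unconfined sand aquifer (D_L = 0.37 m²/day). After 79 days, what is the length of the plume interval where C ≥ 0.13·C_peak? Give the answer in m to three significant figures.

30.9 m

The plume is Gaussian with σ = √(2Dt) = √(2 × 0.37 × 79) = 7.646 m.
C/C_peak = exp(−Δx²/(2σ²)) = 0.13 ⇒ Δx = σ·√(−2 ln 0.13) = 7.646 × 2.020 = 15.44 m.
Width = 2Δx = 30.9 m.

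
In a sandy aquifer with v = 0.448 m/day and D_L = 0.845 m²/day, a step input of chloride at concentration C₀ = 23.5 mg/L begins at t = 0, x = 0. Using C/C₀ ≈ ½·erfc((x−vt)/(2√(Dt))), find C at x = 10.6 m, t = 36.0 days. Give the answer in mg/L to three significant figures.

For a continuous step input, C/C₀ ≈ ½·erfc((x−vt)/(2√(Dt))).
vt = 0.448 × 36.0 = 16.128 m and 2√(Dt) = 2√(0.845 × 36.0) = 11.03 m.
Argument (x−vt)/(2√(Dt)) = (10.6 − 16.128)/11.03 = -0.5012; ½·erfc(-0.5012) = 0.7608.
C = 23.5 × 0.7608 = 17.9 mg/L.

17.9 mg/L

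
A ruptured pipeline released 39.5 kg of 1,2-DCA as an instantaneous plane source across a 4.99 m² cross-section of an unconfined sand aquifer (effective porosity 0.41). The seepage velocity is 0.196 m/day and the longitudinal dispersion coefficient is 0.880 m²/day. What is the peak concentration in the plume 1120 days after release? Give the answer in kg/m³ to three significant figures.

The peak of an instantaneous 1D plume sits at x = vt; there the Gaussian factor is 1 and C_max = M/(n_e·A·√(4πDt)), where n_e·A is the pore area the mass is dissolved in.
√(4πDt) = √(4π × 0.880 × 1120) = 111.3 m, so C_max = 39.5/(0.41 × 4.99 × 111.3) = 0.173 kg/m³.

0.173 kg/m³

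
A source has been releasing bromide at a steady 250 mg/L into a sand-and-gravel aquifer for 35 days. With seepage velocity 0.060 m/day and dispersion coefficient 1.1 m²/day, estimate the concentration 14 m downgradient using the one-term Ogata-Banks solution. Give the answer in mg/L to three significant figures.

21.9 mg/L

For a continuous step input, C/C₀ ≈ ½·erfc((x−vt)/(2√(Dt))).
vt = 0.060 × 35 = 2.1 m and 2√(Dt) = 2√(1.1 × 35) = 12.41 m.
Argument (x−vt)/(2√(Dt)) = (14 − 2.1)/12.41 = 0.9589; ½·erfc(0.9589) = 0.08754.
C = 250 × 0.08754 = 21.9 mg/L.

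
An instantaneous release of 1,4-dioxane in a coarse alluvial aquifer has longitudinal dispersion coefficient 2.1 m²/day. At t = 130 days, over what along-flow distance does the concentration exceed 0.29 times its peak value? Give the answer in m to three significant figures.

The plume is Gaussian with σ = √(2Dt) = √(2 × 2.1 × 130) = 23.37 m.
C/C_peak = exp(−Δx²/(2σ²)) = 0.29 ⇒ Δx = σ·√(−2 ln 0.29) = 23.37 × 1.573 = 36.76 m.
Width = 2Δx = 73.5 m.

73.5 m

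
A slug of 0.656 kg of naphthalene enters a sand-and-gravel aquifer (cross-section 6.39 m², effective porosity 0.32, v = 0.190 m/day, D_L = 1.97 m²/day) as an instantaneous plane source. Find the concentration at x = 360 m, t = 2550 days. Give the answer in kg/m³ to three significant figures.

0.000590 kg/m³

For an instantaneous plane source, C(x,t) = M/(n_e·A·√(4πDt)) · exp(−(x−vt)²/(4Dt)), with n_e·A the pore (flow) area.
Plume center vt = 0.190 × 2550 = 484.5 m, so the well at 360 m is 124.5 m upgradient of the peak.
√(4πDt) = 251.3 m, giving peak height M/(n_e·A·√(4πDt)) = 0.656/(0.32 × 6.39 × 251.3) = 0.001277 kg/m³.
(x−vt)²/(4Dt) = (-124.5)²/(4 × 1.97 × 2550) = 0.7714; exp(−0.7714) = 0.4624.
C = 0.001277 × 0.4624 = 0.000590 kg/m³.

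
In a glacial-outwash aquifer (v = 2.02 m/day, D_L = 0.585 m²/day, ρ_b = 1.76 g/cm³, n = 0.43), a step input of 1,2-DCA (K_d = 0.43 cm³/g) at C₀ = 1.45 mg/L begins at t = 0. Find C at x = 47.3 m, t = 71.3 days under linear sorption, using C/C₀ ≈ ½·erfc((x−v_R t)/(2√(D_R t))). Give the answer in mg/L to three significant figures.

1.18 mg/L

Retardation factor R = 1 + ρ_b·K_d/n = 1 + 1.76 × 0.43/0.43 = 2.760.
Sorption retards both mechanisms: v_R = v/R = 0.7319 m/day, D_R = D/R = 0.2120 m²/day.
v_R·t = 0.7319 × 71.3 = 52.18447 m; 2√(D_R t) = 7.776 m; argument = (47.3 − 52.18447)/7.776 = -0.6281.
C = C₀ × ½·erfc(-0.6281) = 1.45 × 0.8128 = 1.18 mg/L.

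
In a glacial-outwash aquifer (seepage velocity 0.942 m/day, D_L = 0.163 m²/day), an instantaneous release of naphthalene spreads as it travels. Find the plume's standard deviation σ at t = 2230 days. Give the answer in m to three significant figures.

Dispersive spreading gives a Gaussian with σ² = 2Dt; advection only shifts the center.
σ = √(2 × 0.163 × 2230) = 27.0 m.

27.0 m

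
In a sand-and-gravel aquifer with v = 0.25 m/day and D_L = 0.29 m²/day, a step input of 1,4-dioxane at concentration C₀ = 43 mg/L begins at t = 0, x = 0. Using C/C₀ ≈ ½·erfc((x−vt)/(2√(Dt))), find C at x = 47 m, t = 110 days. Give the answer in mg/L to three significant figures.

For a continuous step input, C/C₀ ≈ ½·erfc((x−vt)/(2√(Dt))).
vt = 0.25 × 110 = 27.5 m and 2√(Dt) = 2√(0.29 × 110) = 11.30 m.
Argument (x−vt)/(2√(Dt)) = (47 − 27.5)/11.30 = 1.726; ½·erfc(1.726) = 0.007325.
C = 43 × 0.007325 = 0.315 mg/L.

0.315 mg/L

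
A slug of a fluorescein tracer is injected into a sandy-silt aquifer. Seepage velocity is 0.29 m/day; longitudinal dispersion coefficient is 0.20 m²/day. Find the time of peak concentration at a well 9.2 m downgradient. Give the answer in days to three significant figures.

29.4 days

For the 1D instantaneous-source solution, setting ∂C/∂t = 0 at fixed x gives v²t² + 2Dt − x² = 0, so t = (√(D² + v²x²) − D)/v².
√(D² + v²x²) = √(0.20² + 0.29² × 9.2²) = 2.675; v² = 0.0841.
t = (2.675 − 0.20)/0.0841 = 29.4 days (vs. the pure-advection estimate x/v = 31.7 d).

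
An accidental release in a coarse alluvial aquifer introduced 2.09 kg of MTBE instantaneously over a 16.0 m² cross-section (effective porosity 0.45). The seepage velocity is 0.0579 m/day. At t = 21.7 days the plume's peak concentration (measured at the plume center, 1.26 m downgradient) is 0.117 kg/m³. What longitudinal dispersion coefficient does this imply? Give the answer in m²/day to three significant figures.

At the plume center C_max = M/(n_e·A·√(4πDt)), so D = M²/(4πt·(n_e·A·C_max)²).
n_e·A·C_max = 0.45 × 16.0 × 0.117 = 0.8424 kg/m.
D = 2.09²/(4π × 21.7 × 0.8424²) = 0.0226 m²/day.

0.0226 m²/day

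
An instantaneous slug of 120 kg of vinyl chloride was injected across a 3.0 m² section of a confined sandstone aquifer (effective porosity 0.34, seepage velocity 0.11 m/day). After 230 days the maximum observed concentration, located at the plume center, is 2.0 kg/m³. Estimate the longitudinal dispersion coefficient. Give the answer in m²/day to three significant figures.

At the plume center C_max = M/(n_e·A·√(4πDt)), so D = M²/(4πt·(n_e·A·C_max)²).
n_e·A·C_max = 0.34 × 3.0 × 2.0 = 2.040 kg/m.
D = 120²/(4π × 230 × 2.040²) = 1.20 m²/day.

1.20 m²/day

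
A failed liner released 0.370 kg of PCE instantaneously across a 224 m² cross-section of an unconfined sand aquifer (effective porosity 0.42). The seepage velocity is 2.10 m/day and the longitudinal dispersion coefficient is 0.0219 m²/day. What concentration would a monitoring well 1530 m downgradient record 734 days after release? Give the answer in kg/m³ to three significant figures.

3.67e-05 kg/m³

For an instantaneous plane source, C(x,t) = M/(n_e·A·√(4πDt)) · exp(−(x−vt)²/(4Dt)), with n_e·A the pore (flow) area.
Plume center vt = 2.10 × 734 = 1541.4 m, so the well at 1530 m is 11.4 m upgradient of the peak.
√(4πDt) = 14.21 m, giving peak height M/(n_e·A·√(4πDt)) = 0.370/(0.42 × 224 × 14.21) = 0.0002768 kg/m³.
(x−vt)²/(4Dt) = (-11.4)²/(4 × 0.0219 × 734) = 2.021; exp(−2.021) = 0.1325.
C = 0.0002768 × 0.1325 = 3.67e-05 kg/m³.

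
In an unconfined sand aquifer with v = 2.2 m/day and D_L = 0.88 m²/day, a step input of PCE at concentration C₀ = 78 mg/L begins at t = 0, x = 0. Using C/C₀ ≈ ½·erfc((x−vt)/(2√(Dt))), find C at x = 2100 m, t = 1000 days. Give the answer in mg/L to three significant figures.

For a continuous step input, C/C₀ ≈ ½·erfc((x−vt)/(2√(Dt))).
vt = 2.2 × 1000 = 2200 m and 2√(Dt) = 2√(0.88 × 1000) = 59.33 m.
Argument (x−vt)/(2√(Dt)) = (2100 − 2200)/59.33 = -1.685; ½·erfc(-1.685) = 0.9914.
C = 78 × 0.9914 = 77.3 mg/L.

77.3 mg/L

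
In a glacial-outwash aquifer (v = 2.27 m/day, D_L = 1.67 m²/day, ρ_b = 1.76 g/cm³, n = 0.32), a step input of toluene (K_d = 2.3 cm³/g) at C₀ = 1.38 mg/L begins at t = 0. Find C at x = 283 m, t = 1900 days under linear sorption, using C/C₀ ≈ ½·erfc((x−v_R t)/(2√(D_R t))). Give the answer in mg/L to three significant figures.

Retardation factor R = 1 + ρ_b·K_d/n = 1 + 1.76 × 2.3/0.32 = 13.65.
Sorption retards both mechanisms: v_R = v/R = 0.1663 m/day, D_R = D/R = 0.1223 m²/day.
v_R·t = 0.1663 × 1900 = 315.97 m; 2√(D_R t) = 30.49 m; argument = (283 − 315.97)/30.49 = -1.081.
C = C₀ × ½·erfc(-1.081) = 1.38 × 0.9368 = 1.29 mg/L.

1.29 mg/L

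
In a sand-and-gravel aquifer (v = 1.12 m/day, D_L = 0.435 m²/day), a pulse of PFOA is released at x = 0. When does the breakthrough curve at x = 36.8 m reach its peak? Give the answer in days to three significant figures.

32.5 days

For the 1D instantaneous-source solution, setting ∂C/∂t = 0 at fixed x gives v²t² + 2Dt − x² = 0, so t = (√(D² + v²x²) − D)/v².
√(D² + v²x²) = √(0.435² + 1.12² × 36.8²) = 41.22; v² = 1.2544.
t = (41.22 − 0.435)/1.2544 = 32.5 days (vs. the pure-advection estimate x/v = 32.9 d).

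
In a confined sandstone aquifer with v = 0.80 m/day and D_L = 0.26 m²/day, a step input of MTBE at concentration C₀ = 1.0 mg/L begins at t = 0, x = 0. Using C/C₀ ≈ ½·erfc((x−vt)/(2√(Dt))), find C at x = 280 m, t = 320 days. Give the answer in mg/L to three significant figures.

0.0314 mg/L

For a continuous step input, C/C₀ ≈ ½·erfc((x−vt)/(2√(Dt))).
vt = 0.80 × 320 = 256 m and 2√(Dt) = 2√(0.26 × 320) = 18.24 m.
Argument (x−vt)/(2√(Dt)) = (280 − 256)/18.24 = 1.316; ½·erfc(1.316) = 0.03136.
C = 1.0 × 0.03136 = 0.0314 mg/L.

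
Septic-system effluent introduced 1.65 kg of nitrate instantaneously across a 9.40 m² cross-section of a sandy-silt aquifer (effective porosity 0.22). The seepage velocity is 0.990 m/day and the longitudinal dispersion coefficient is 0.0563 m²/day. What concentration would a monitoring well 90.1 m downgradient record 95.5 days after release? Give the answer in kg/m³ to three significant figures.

0.0387 kg/m³

For an instantaneous plane source, C(x,t) = M/(n_e·A·√(4πDt)) · exp(−(x−vt)²/(4Dt)), with n_e·A the pore (flow) area.
Plume center vt = 0.990 × 95.5 = 94.545 m, so the well at 90.1 m is 4.445 m upgradient of the peak.
√(4πDt) = 8.220 m, giving peak height M/(n_e·A·√(4πDt)) = 1.65/(0.22 × 9.40 × 8.220) = 0.09706 kg/m³.
(x−vt)²/(4Dt) = (-4.445)²/(4 × 0.0563 × 95.5) = 0.9187; exp(−0.9187) = 0.3990.
C = 0.09706 × 0.3990 = 0.0387 kg/m³.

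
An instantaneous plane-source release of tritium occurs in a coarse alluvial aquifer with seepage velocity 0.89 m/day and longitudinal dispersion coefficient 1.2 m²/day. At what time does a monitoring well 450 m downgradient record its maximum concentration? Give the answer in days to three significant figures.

For the 1D instantaneous-source solution, setting ∂C/∂t = 0 at fixed x gives v²t² + 2Dt − x² = 0, so t = (√(D² + v²x²) − D)/v².
√(D² + v²x²) = √(1.2² + 0.89² × 450²) = 400.5; v² = 0.7921.
t = (400.5 − 1.2)/0.7921 = 504 days (vs. the pure-advection estimate x/v = 506 d).

504 days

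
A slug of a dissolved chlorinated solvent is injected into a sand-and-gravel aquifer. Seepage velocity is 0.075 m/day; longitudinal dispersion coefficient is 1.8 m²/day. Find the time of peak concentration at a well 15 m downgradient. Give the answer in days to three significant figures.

57.4 days

For the 1D instantaneous-source solution, setting ∂C/∂t = 0 at fixed x gives v²t² + 2Dt − x² = 0, so t = (√(D² + v²x²) − D)/v².
√(D² + v²x²) = √(1.8² + 0.075² × 15²) = 2.123; v² = 0.005625.
t = (2.123 − 1.8)/0.005625 = 57.4 days (vs. the pure-advection estimate x/v = 200 d).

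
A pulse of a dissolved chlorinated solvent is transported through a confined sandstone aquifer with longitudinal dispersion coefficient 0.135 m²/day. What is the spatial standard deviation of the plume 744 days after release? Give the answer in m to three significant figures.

Dispersive spreading gives a Gaussian with σ² = 2Dt; advection only shifts the center.
σ = √(2 × 0.135 × 744) = 14.2 m.

14.2 m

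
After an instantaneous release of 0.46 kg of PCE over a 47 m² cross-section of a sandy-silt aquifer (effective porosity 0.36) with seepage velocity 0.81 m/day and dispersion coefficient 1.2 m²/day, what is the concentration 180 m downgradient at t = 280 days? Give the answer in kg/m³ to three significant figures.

For an instantaneous plane source, C(x,t) = M/(n_e·A·√(4πDt)) · exp(−(x−vt)²/(4Dt)), with n_e·A the pore (flow) area.
Plume center vt = 0.81 × 280 = 226.8 m, so the well at 180 m is 46.8 m upgradient of the peak.
√(4πDt) = 64.98 m, giving peak height M/(n_e·A·√(4πDt)) = 0.46/(0.36 × 47 × 64.98) = 0.0004184 kg/m³.
(x−vt)²/(4Dt) = (-46.8)²/(4 × 1.2 × 280) = 1.630; exp(−1.630) = 0.1959.
C = 0.0004184 × 0.1959 = 8.20e-05 kg/m³.

8.20e-05 kg/m³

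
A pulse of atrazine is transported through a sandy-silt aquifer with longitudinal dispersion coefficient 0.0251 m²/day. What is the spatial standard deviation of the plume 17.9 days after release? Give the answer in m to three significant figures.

0.948 m

Dispersive spreading gives a Gaussian with σ² = 2Dt; advection only shifts the center.
σ = √(2 × 0.0251 × 17.9) = 0.948 m.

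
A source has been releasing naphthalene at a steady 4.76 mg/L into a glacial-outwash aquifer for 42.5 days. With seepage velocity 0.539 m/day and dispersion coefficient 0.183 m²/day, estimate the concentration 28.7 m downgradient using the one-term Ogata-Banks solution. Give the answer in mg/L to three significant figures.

0.338 mg/L

For a continuous step input, C/C₀ ≈ ½·erfc((x−vt)/(2√(Dt))).
vt = 0.539 × 42.5 = 22.9075 m and 2√(Dt) = 2√(0.183 × 42.5) = 5.578 m.
Argument (x−vt)/(2√(Dt)) = (28.7 − 22.9075)/5.578 = 1.038; ½·erfc(1.038) = 0.07106.
C = 4.76 × 0.07106 = 0.338 mg/L.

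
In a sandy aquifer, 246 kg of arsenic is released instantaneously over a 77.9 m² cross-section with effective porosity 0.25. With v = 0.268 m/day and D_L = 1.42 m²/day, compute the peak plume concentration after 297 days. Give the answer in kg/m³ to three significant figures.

0.174 kg/m³

The peak of an instantaneous 1D plume sits at x = vt; there the Gaussian factor is 1 and C_max = M/(n_e·A·√(4πDt)), where n_e·A is the pore area the mass is dissolved in.
√(4πDt) = √(4π × 1.42 × 297) = 72.80 m, so C_max = 246/(0.25 × 77.9 × 72.80) = 0.174 kg/m³.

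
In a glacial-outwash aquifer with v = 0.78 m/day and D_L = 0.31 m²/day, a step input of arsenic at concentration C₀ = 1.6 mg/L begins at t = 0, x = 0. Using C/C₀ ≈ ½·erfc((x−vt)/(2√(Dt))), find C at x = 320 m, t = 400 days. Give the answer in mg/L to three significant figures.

0.489 mg/L

For a continuous step input, C/C₀ ≈ ½·erfc((x−vt)/(2√(Dt))).
vt = 0.78 × 400 = 312 m and 2√(Dt) = 2√(0.31 × 400) = 22.27 m.
Argument (x−vt)/(2√(Dt)) = (320 − 312)/22.27 = 0.3592; ½·erfc(0.3592) = 0.3057.
C = 1.6 × 0.3057 = 0.489 mg/L.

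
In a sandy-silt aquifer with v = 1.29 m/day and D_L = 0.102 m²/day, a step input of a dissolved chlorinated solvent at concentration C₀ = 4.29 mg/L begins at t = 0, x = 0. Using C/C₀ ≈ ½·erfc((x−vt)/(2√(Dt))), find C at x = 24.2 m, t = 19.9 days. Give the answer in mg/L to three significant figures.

3.29 mg/L

For a continuous step input, C/C₀ ≈ ½·erfc((x−vt)/(2√(Dt))).
vt = 1.29 × 19.9 = 25.671 m and 2√(Dt) = 2√(0.102 × 19.9) = 2.849 m.
Argument (x−vt)/(2√(Dt)) = (24.2 − 25.671)/2.849 = -0.5163; ½·erfc(-0.5163) = 0.7674.
C = 4.29 × 0.7674 = 3.29 mg/L.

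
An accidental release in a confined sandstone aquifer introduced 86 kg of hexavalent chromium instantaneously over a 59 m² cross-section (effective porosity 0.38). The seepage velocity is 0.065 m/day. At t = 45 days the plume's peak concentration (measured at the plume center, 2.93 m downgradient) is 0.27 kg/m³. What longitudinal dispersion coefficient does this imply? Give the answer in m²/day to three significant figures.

0.357 m²/day

At the plume center C_max = M/(n_e·A·√(4πDt)), so D = M²/(4πt·(n_e·A·C_max)²).
n_e·A·C_max = 0.38 × 59 × 0.27 = 6.053 kg/m.
D = 86²/(4π × 45 × 6.053²) = 0.357 m²/day.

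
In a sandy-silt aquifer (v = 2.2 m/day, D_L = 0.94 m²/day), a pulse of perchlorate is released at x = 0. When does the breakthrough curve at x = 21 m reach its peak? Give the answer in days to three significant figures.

9.35 days

For the 1D instantaneous-source solution, setting ∂C/∂t = 0 at fixed x gives v²t² + 2Dt − x² = 0, so t = (√(D² + v²x²) − D)/v².
√(D² + v²x²) = √(0.94² + 2.2² × 21²) = 46.21; v² = 4.84.
t = (46.21 − 0.94)/4.84 = 9.35 days (vs. the pure-advection estimate x/v = 9.55 d).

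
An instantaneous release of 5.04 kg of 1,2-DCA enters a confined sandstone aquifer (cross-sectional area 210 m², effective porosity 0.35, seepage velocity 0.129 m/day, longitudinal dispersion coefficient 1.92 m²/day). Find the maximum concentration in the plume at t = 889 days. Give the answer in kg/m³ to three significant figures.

0.000468 kg/m³

The peak of an instantaneous 1D plume sits at x = vt; there the Gaussian factor is 1 and C_max = M/(n_e·A·√(4πDt)), where n_e·A is the pore area the mass is dissolved in.
√(4πDt) = √(4π × 1.92 × 889) = 146.5 m, so C_max = 5.04/(0.35 × 210 × 146.5) = 0.000468 kg/m³.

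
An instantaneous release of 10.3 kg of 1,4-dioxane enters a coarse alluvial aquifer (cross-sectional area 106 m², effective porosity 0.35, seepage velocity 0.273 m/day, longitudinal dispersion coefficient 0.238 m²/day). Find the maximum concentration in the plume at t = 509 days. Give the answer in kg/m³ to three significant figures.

The peak of an instantaneous 1D plume sits at x = vt; there the Gaussian factor is 1 and C_max = M/(n_e·A·√(4πDt)), where n_e·A is the pore area the mass is dissolved in.
√(4πDt) = √(4π × 0.238 × 509) = 39.02 m, so C_max = 10.3/(0.35 × 106 × 39.02) = 0.00712 kg/m³.

0.00712 kg/m³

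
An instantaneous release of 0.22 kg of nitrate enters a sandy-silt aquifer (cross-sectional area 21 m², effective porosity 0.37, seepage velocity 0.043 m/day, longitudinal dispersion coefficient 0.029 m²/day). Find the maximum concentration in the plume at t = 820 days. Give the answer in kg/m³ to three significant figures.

0.00164 kg/m³

The peak of an instantaneous 1D plume sits at x = vt; there the Gaussian factor is 1 and C_max = M/(n_e·A·√(4πDt)), where n_e·A is the pore area the mass is dissolved in.
√(4πDt) = √(4π × 0.029 × 820) = 17.29 m, so C_max = 0.22/(0.37 × 21 × 17.29) = 0.00164 kg/m³.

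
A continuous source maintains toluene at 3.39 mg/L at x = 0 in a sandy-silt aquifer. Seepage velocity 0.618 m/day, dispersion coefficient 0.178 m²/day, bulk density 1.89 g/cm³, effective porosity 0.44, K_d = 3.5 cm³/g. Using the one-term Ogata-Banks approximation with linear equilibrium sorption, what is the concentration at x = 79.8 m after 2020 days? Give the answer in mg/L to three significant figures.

1.31 mg/L

Retardation factor R = 1 + ρ_b·K_d/n = 1 + 1.89 × 3.5/0.44 = 16.03.
Sorption retards both mechanisms: v_R = v/R = 0.03855 m/day, D_R = D/R = 0.01110 m²/day.
v_R·t = 0.03855 × 2020 = 77.871 m; 2√(D_R t) = 9.470 m; argument = (79.8 − 77.871)/9.470 = 0.2037.
C = C₀ × ½·erfc(0.2037) = 3.39 × 0.3866 = 1.31 mg/L.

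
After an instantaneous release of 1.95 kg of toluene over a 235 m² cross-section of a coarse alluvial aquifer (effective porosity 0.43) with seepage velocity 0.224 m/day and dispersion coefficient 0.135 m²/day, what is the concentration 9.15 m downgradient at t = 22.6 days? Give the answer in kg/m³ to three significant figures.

For an instantaneous plane source, C(x,t) = M/(n_e·A·√(4πDt)) · exp(−(x−vt)²/(4Dt)), with n_e·A the pore (flow) area.
Plume center vt = 0.224 × 22.6 = 5.0624 m, so the well at 9.15 m is 4.0876 m downgradient of the peak.
√(4πDt) = 6.192 m, giving peak height M/(n_e·A·√(4πDt)) = 1.95/(0.43 × 235 × 6.192) = 0.003117 kg/m³.
(x−vt)²/(4Dt) = (4.0876)²/(4 × 0.135 × 22.6) = 1.369; exp(−1.369) = 0.2544.
C = 0.003117 × 0.2544 = 0.000793 kg/m³.

0.000793 kg/m³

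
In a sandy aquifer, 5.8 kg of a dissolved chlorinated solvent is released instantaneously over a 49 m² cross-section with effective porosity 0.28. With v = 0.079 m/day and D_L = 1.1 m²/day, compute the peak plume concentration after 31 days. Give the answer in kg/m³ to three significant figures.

0.0204 kg/m³

The peak of an instantaneous 1D plume sits at x = vt; there the Gaussian factor is 1 and C_max = M/(n_e·A·√(4πDt)), where n_e·A is the pore area the mass is dissolved in.
√(4πDt) = √(4π × 1.1 × 31) = 20.70 m, so C_max = 5.8/(0.28 × 49 × 20.70) = 0.0204 kg/m³.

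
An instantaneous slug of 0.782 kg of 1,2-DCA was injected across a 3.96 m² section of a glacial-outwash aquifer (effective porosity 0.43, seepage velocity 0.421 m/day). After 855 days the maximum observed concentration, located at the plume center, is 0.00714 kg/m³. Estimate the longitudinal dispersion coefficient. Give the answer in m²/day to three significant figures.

At the plume center C_max = M/(n_e·A·√(4πDt)), so D = M²/(4πt·(n_e·A·C_max)²).
n_e·A·C_max = 0.43 × 3.96 × 0.00714 = 0.01216 kg/m.
D = 0.782²/(4π × 855 × 0.01216²) = 0.385 m²/day.

0.385 m²/day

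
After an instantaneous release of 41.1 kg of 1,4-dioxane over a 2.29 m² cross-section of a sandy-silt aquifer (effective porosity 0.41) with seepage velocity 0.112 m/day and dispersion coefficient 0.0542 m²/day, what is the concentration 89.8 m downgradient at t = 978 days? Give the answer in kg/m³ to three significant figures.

0.270 kg/m³

For an instantaneous plane source, C(x,t) = M/(n_e·A·√(4πDt)) · exp(−(x−vt)²/(4Dt)), with n_e·A the pore (flow) area.
Plume center vt = 0.112 × 978 = 109.536 m, so the well at 89.8 m is 19.736 m upgradient of the peak.
√(4πDt) = 25.81 m, giving peak height M/(n_e·A·√(4πDt)) = 41.1/(0.41 × 2.29 × 25.81) = 1.696 kg/m³.
(x−vt)²/(4Dt) = (-19.736)²/(4 × 0.0542 × 978) = 1.837; exp(−1.837) = 0.1593.
C = 1.696 × 0.1593 = 0.270 kg/m³.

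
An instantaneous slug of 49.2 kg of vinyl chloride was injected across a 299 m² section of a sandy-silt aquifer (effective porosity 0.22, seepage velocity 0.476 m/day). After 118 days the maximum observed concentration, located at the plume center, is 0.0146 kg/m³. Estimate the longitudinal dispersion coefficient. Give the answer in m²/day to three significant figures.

1.77 m²/day

At the plume center C_max = M/(n_e·A·√(4πDt)), so D = M²/(4πt·(n_e·A·C_max)²).
n_e·A·C_max = 0.22 × 299 × 0.0146 = 0.9604 kg/m.
D = 49.2²/(4π × 118 × 0.9604²) = 1.77 m²/day.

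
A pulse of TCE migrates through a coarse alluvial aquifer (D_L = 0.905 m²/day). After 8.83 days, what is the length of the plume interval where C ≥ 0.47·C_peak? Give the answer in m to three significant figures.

9.83 m

The plume is Gaussian with σ = √(2Dt) = √(2 × 0.905 × 8.83) = 3.998 m.
C/C_peak = exp(−Δx²/(2σ²)) = 0.47 ⇒ Δx = σ·√(−2 ln 0.47) = 3.998 × 1.229 = 4.914 m.
Width = 2Δx = 9.83 m.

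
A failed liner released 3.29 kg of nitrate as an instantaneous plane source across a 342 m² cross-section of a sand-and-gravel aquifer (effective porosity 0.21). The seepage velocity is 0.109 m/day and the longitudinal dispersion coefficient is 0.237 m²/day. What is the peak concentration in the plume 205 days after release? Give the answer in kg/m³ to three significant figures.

0.00185 kg/m³

The peak of an instantaneous 1D plume sits at x = vt; there the Gaussian factor is 1 and C_max = M/(n_e·A·√(4πDt)), where n_e·A is the pore area the mass is dissolved in.
√(4πDt) = √(4π × 0.237 × 205) = 24.71 m, so C_max = 3.29/(0.21 × 342 × 24.71) = 0.00185 kg/m³.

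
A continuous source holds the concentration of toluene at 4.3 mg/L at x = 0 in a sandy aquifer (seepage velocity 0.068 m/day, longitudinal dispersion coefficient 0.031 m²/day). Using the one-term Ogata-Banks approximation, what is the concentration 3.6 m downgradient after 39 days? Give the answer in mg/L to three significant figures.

1.17 mg/L

For a continuous step input, C/C₀ ≈ ½·erfc((x−vt)/(2√(Dt))).
vt = 0.068 × 39 = 2.652 m and 2√(Dt) = 2√(0.031 × 39) = 2.199 m.
Argument (x−vt)/(2√(Dt)) = (3.6 − 2.652)/2.199 = 0.4311; ½·erfc(0.4311) = 0.2710.
C = 4.3 × 0.2710 = 1.17 mg/L.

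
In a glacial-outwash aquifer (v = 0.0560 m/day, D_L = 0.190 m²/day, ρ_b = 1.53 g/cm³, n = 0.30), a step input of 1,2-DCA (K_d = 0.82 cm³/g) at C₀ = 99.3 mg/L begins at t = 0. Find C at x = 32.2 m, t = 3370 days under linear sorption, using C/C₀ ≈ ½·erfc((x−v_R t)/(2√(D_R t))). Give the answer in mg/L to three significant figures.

60.2 mg/L

Retardation factor R = 1 + ρ_b·K_d/n = 1 + 1.53 × 0.82/0.30 = 5.182.
Sorption retards both mechanisms: v_R = v/R = 0.01081 m/day, D_R = D/R = 0.03667 m²/day.
v_R·t = 0.01081 × 3370 = 36.4297 m; 2√(D_R t) = 22.23 m; argument = (32.2 − 36.4297)/22.23 = -0.1903.
C = C₀ × ½·erfc(-0.1903) = 99.3 × 0.6061 = 60.2 mg/L.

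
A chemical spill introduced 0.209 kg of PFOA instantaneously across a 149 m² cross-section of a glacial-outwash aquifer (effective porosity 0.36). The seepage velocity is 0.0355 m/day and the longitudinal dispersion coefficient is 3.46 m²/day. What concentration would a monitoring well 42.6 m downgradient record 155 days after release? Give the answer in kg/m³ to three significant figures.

2.50e-05 kg/m³

For an instantaneous plane source, C(x,t) = M/(n_e·A·√(4πDt)) · exp(−(x−vt)²/(4Dt)), with n_e·A the pore (flow) area.
Plume center vt = 0.0355 × 155 = 5.5025 m, so the well at 42.6 m is 37.0975 m downgradient of the peak.
√(4πDt) = 82.09 m, giving peak height M/(n_e·A·√(4πDt)) = 0.209/(0.36 × 149 × 82.09) = 4.746e-05 kg/m³.
(x−vt)²/(4Dt) = (37.0975)²/(4 × 3.46 × 155) = 0.6415; exp(−0.6415) = 0.5265.
C = 4.746e-05 × 0.5265 = 2.50e-05 kg/m³.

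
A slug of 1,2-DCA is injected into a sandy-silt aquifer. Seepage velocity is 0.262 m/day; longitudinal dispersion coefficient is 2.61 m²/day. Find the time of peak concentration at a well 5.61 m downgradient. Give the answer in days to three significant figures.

For the 1D instantaneous-source solution, setting ∂C/∂t = 0 at fixed x gives v²t² + 2Dt − x² = 0, so t = (√(D² + v²x²) − D)/v².
√(D² + v²x²) = √(2.61² + 0.262² × 5.61²) = 2.995; v² = 0.068644.
t = (2.995 − 2.61)/0.068644 = 5.61 days (vs. the pure-advection estimate x/v = 21.4 d).

5.61 days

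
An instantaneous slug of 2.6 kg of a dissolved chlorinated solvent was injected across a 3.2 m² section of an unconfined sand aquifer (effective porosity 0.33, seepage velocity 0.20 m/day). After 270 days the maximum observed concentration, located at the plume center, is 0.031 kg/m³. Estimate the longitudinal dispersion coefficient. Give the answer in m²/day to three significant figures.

At the plume center C_max = M/(n_e·A·√(4πDt)), so D = M²/(4πt·(n_e·A·C_max)²).
n_e·A·C_max = 0.33 × 3.2 × 0.031 = 0.03274 kg/m.
D = 2.6²/(4π × 270 × 0.03274²) = 1.86 m²/day.

1.86 m²/day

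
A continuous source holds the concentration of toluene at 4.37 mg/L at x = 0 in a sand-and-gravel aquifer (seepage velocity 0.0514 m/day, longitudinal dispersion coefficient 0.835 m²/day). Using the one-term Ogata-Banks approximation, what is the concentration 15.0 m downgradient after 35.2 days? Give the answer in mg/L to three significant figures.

0.186 mg/L

For a continuous step input, C/C₀ ≈ ½·erfc((x−vt)/(2√(Dt))).
vt = 0.0514 × 35.2 = 1.80928 m and 2√(Dt) = 2√(0.835 × 35.2) = 10.84 m.
Argument (x−vt)/(2√(Dt)) = (15.0 − 1.80928)/10.84 = 1.217; ½·erfc(1.217) = 0.04262.
C = 4.37 × 0.04262 = 0.186 mg/L.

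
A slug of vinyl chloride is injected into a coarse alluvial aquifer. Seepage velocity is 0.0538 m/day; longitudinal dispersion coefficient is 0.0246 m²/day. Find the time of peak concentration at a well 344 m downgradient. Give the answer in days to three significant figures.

For the 1D instantaneous-source solution, setting ∂C/∂t = 0 at fixed x gives v²t² + 2Dt − x² = 0, so t = (√(D² + v²x²) − D)/v².
√(D² + v²x²) = √(0.0246² + 0.0538² × 344²) = 18.51; v² = 0.00289444.
t = (18.51 − 0.0246)/0.00289444 = 6390 days (vs. the pure-advection estimate x/v = 6390 d).

6390 days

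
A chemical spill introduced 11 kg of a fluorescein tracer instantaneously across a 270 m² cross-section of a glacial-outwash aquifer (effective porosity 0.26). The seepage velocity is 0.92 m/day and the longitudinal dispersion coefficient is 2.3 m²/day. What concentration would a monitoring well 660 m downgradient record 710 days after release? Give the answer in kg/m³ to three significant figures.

0.00109 kg/m³

For an instantaneous plane source, C(x,t) = M/(n_e·A·√(4πDt)) · exp(−(x−vt)²/(4Dt)), with n_e·A the pore (flow) area.
Plume center vt = 0.92 × 710 = 653.2 m, so the well at 660 m is 6.8 m downgradient of the peak.
√(4πDt) = 143.3 m, giving peak height M/(n_e·A·√(4πDt)) = 11/(0.26 × 270 × 143.3) = 0.001093 kg/m³.
(x−vt)²/(4Dt) = (6.8)²/(4 × 2.3 × 710) = 0.007079; exp(−0.007079) = 0.9929.
C = 0.001093 × 0.9929 = 0.00109 kg/m³.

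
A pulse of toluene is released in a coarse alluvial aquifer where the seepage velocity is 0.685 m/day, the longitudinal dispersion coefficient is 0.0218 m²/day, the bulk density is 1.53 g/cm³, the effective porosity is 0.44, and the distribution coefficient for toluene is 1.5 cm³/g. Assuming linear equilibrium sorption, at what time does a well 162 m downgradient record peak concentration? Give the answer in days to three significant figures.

1470 days

Retardation factor R = 1 + ρ_b·K_d/n = 1 + 1.53 × 1.5/0.44 = 6.216.
Sorption retards both mechanisms: v_R = v/R = 0.1102 m/day, D_R = D/R = 0.003507 m²/day.
Peak time from v_R²t² + 2D_R t − x² = 0: t = (√(D_R² + v_R²x²) − D_R)/v_R².
√(D_R² + v_R²x²) = √(0.003507² + 0.1102² × 162²) = 17.85; v_R² = 0.01214.
t = (17.85 − 0.003507)/0.01214 = 1470 days.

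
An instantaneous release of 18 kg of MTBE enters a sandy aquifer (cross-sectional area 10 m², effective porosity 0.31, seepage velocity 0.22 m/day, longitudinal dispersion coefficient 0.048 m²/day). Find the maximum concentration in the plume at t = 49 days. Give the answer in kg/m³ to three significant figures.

The peak of an instantaneous 1D plume sits at x = vt; there the Gaussian factor is 1 and C_max = M/(n_e·A·√(4πDt)), where n_e·A is the pore area the mass is dissolved in.
√(4πDt) = √(4π × 0.048 × 49) = 5.437 m, so C_max = 18/(0.31 × 10 × 5.437) = 1.07 kg/m³.

1.07 kg/m³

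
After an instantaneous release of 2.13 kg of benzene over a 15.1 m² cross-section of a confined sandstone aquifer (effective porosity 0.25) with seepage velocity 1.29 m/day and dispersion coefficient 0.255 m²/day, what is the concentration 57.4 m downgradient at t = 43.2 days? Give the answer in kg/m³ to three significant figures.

0.0450 kg/m³

For an instantaneous plane source, C(x,t) = M/(n_e·A·√(4πDt)) · exp(−(x−vt)²/(4Dt)), with n_e·A the pore (flow) area.
Plume center vt = 1.29 × 43.2 = 55.728 m, so the well at 57.4 m is 1.672 m downgradient of the peak.
√(4πDt) = 11.77 m, giving peak height M/(n_e·A·√(4πDt)) = 2.13/(0.25 × 15.1 × 11.77) = 0.04794 kg/m³.
(x−vt)²/(4Dt) = (1.672)²/(4 × 0.255 × 43.2) = 0.06344; exp(−0.06344) = 0.9385.
C = 0.04794 × 0.9385 = 0.0450 kg/m³.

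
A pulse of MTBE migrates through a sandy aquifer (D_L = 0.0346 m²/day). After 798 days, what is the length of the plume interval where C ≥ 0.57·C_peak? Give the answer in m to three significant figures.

15.8 m

The plume is Gaussian with σ = √(2Dt) = √(2 × 0.0346 × 798) = 7.431 m.
C/C_peak = exp(−Δx²/(2σ²)) = 0.57 ⇒ Δx = σ·√(−2 ln 0.57) = 7.431 × 1.060 = 7.877 m.
Width = 2Δx = 15.8 m.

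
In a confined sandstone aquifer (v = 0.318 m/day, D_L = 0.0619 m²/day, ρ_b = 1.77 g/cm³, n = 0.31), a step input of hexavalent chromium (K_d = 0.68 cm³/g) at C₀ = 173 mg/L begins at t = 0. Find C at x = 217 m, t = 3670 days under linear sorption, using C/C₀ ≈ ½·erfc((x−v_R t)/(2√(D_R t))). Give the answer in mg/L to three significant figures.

Retardation factor R = 1 + ρ_b·K_d/n = 1 + 1.77 × 0.68/0.31 = 4.883.
Sorption retards both mechanisms: v_R = v/R = 0.06512 m/day, D_R = D/R = 0.01268 m²/day.
v_R·t = 0.06512 × 3670 = 238.9904 m; 2√(D_R t) = 13.64 m; argument = (217 − 238.9904)/13.64 = -1.612.
C = C₀ × ½·erfc(-1.612) = 173 × 0.9887 = 171 mg/L.

171 mg/L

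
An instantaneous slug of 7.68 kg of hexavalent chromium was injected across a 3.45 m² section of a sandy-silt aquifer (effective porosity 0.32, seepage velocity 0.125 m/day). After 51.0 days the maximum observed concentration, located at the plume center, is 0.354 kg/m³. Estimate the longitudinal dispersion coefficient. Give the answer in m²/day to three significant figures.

0.603 m²/day

At the plume center C_max = M/(n_e·A·√(4πDt)), so D = M²/(4πt·(n_e·A·C_max)²).
n_e·A·C_max = 0.32 × 3.45 × 0.354 = 0.3908 kg/m.
D = 7.68²/(4π × 51.0 × 0.3908²) = 0.603 m²/day.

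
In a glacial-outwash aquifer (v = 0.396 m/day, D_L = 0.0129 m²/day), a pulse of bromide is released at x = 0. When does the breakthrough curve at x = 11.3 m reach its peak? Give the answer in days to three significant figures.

28.5 days

For the 1D instantaneous-source solution, setting ∂C/∂t = 0 at fixed x gives v²t² + 2Dt − x² = 0, so t = (√(D² + v²x²) − D)/v².
√(D² + v²x²) = √(0.0129² + 0.396² × 11.3²) = 4.475; v² = 0.156816.
t = (4.475 − 0.0129)/0.156816 = 28.5 days (vs. the pure-advection estimate x/v = 28.5 d).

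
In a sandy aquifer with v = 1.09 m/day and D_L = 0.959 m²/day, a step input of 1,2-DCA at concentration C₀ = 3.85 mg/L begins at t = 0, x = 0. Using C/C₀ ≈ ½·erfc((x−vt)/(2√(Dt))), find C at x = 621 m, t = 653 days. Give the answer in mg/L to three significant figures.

3.83 mg/L

For a continuous step input, C/C₀ ≈ ½·erfc((x−vt)/(2√(Dt))).
vt = 1.09 × 653 = 711.77 m and 2√(Dt) = 2√(0.959 × 653) = 50.05 m.
Argument (x−vt)/(2√(Dt)) = (621 − 711.77)/50.05 = -1.814; ½·erfc(-1.814) = 0.9948.
C = 3.85 × 0.9948 = 3.83 mg/L.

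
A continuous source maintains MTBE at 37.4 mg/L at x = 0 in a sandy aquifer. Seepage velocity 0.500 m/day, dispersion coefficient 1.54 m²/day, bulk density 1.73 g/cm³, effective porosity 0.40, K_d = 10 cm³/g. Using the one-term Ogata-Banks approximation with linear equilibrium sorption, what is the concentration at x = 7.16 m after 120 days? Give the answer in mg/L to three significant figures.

Retardation factor R = 1 + ρ_b·K_d/n = 1 + 1.73 × 10/0.40 = 44.25.
Sorption retards both mechanisms: v_R = v/R = 0.01130 m/day, D_R = D/R = 0.03480 m²/day.
v_R·t = 0.01130 × 120 = 1.356 m; 2√(D_R t) = 4.087 m; argument = (7.16 − 1.356)/4.087 = 1.420.
C = C₀ × ½·erfc(1.420) = 37.4 × 0.02231 = 0.834 mg/L.

0.834 mg/L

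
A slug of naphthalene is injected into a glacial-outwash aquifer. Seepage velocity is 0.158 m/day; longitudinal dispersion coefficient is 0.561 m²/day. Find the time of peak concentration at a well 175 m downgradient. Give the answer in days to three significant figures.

1090 days

For the 1D instantaneous-source solution, setting ∂C/∂t = 0 at fixed x gives v²t² + 2Dt − x² = 0, so t = (√(D² + v²x²) − D)/v².
√(D² + v²x²) = √(0.561² + 0.158² × 175²) = 27.66; v² = 0.024964.
t = (27.66 − 0.561)/0.024964 = 1090 days (vs. the pure-advection estimate x/v = 1110 d).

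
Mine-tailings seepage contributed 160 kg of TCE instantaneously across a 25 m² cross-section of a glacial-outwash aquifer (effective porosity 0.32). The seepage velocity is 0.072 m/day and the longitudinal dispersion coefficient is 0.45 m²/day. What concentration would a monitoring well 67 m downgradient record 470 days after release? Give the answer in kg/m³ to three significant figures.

0.106 kg/m³

For an instantaneous plane source, C(x,t) = M/(n_e·A·√(4πDt)) · exp(−(x−vt)²/(4Dt)), with n_e·A the pore (flow) area.
Plume center vt = 0.072 × 470 = 33.84 m, so the well at 67 m is 33.16 m downgradient of the peak.
√(4πDt) = 51.55 m, giving peak height M/(n_e·A·√(4πDt)) = 160/(0.32 × 25 × 51.55) = 0.3880 kg/m³.
(x−vt)²/(4Dt) = (33.16)²/(4 × 0.45 × 470) = 1.300; exp(−1.300) = 0.2725.
C = 0.3880 × 0.2725 = 0.106 kg/m³.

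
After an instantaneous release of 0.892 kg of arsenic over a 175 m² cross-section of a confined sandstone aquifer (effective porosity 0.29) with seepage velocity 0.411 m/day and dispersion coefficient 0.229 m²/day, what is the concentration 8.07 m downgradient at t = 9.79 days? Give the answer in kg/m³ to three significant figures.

0.000533 kg/m³

For an instantaneous plane source, C(x,t) = M/(n_e·A·√(4πDt)) · exp(−(x−vt)²/(4Dt)), with n_e·A the pore (flow) area.
Plume center vt = 0.411 × 9.79 = 4.02369 m, so the well at 8.07 m is 4.04631 m downgradient of the peak.
√(4πDt) = 5.308 m, giving peak height M/(n_e·A·√(4πDt)) = 0.892/(0.29 × 175 × 5.308) = 0.003311 kg/m³.
(x−vt)²/(4Dt) = (4.04631)²/(4 × 0.229 × 9.79) = 1.826; exp(−1.826) = 0.1611.
C = 0.003311 × 0.1611 = 0.000533 kg/m³.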